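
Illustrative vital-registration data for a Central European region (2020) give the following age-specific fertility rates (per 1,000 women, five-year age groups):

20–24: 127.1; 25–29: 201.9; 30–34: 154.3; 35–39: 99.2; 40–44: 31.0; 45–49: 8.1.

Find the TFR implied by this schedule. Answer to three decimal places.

Sum of ASFRs = 127.1 + 201.9 + 154.3 + 99.2 + 31.0 + 8.1 = 621.6
TFR = 5 × 621.6 / 1000 = 3.108

3.108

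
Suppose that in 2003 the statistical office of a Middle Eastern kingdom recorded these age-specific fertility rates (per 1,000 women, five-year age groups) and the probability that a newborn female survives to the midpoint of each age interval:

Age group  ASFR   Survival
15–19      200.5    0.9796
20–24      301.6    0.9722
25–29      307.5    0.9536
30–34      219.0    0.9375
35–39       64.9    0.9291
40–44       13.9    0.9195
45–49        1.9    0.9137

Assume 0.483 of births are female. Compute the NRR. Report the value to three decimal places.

2.567

Proportion female at birth = 0.483.
Per-age-group product (5 × ASFR × survival probability):
  15–19: 5 × 200.5/1000 × 0.9796 = 0.98205
  20–24: 5 × 301.6/1000 × 0.9722 = 1.46608
  25–29: 5 × 307.5/1000 × 0.9536 = 1.46616
  30–34: 5 × 219.0/1000 × 0.9375 = 1.02656
  35–39: 5 × 64.9/1000 × 0.9291 = 0.30149
  40–44: 5 × 13.9/1000 × 0.9195 = 0.06391
  45–49: 5 × 1.9/1000 × 0.9137 = 0.00868
Sum = 5.31493
NRR = 0.483 × 5.31493 = 2.56711
With NRR above 1 the population is above replacement fertility.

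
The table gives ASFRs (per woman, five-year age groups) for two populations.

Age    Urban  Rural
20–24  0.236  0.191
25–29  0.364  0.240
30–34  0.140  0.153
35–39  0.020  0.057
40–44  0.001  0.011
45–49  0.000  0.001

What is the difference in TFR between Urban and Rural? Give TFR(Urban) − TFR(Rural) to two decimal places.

Urban:
  Sum of ASFRs = 0.236 + 0.364 + 0.140 + 0.020 + 0.001 + 0.000 = 0.761
  TFR = 5 × 0.761 = 3.805
Rural:
  Sum of ASFRs = 0.191 + 0.240 + 0.153 + 0.057 + 0.011 + 0.001 = 0.653
  TFR = 5 × 0.653 = 3.265
Difference = 3.805 − 3.265 = 0.54

0.54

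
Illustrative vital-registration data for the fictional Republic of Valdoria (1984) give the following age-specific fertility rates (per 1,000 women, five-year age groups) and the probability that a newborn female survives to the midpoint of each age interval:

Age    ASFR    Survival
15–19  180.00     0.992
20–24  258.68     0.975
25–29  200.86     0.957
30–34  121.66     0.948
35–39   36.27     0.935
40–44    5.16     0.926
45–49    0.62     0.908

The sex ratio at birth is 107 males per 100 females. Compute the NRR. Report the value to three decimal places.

1.878

Proportion female at birth = 100 / (100 + 107) = 0.48309.
Per-age-group product (5 × ASFR × survival probability):
  15–19: 5 × 180.00/1000 × 0.992 = 0.89280
  20–24: 5 × 258.68/1000 × 0.975 = 1.26107
  25–29: 5 × 200.86/1000 × 0.957 = 0.96112
  30–34: 5 × 121.66/1000 × 0.948 = 0.57667
  35–39: 5 × 36.27/1000 × 0.935 = 0.16956
  40–44: 5 × 5.16/1000 × 0.926 = 0.02389
  45–49: 5 × 0.62/1000 × 0.908 = 0.00281
Sum = 3.88792
NRR = 0.48309 × 3.88792 = 1.87822
NRR > 1, so each generation more than replaces itself.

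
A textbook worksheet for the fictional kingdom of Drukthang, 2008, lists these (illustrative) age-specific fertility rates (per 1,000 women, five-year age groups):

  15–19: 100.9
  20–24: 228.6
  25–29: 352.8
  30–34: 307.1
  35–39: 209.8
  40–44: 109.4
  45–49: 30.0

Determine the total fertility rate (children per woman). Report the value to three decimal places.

Sum of ASFRs = 100.9 + 228.6 + 352.8 + 307.1 + 209.8 + 109.4 + 30.0 = 1338.6
TFR = 5 × 1338.6 / 1000 = 6.693

6.693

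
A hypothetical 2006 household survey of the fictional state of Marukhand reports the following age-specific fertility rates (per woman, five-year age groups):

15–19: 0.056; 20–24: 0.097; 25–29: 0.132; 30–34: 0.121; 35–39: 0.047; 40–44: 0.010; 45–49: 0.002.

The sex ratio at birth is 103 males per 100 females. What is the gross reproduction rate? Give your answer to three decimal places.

Proportion female at birth = 100 / (100 + 103) = 0.49261.
Sum of ASFRs = 0.056 + 0.097 + 0.132 + 0.121 + 0.047 + 0.010 + 0.002 = 0.465
TFR = 5 × 0.465 = 2.325
GRR = 0.49261 × 2.325 = 1.14532

1.145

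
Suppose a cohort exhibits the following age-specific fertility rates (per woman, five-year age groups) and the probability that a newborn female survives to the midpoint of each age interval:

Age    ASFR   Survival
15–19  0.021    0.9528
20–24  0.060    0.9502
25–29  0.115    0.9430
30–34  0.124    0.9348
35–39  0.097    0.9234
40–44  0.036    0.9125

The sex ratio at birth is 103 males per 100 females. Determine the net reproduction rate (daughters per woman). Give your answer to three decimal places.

Proportion female at birth = 100 / (100 + 103) = 0.49261.
Weighting each age-specific rate by interval width and survival:
  15–19: 5 × 0.021 × 0.9528 = 0.10004
  20–24: 5 × 0.060 × 0.9502 = 0.28506
  25–29: 5 × 0.115 × 0.9430 = 0.54223
  30–34: 5 × 0.124 × 0.9348 = 0.57958
  35–39: 5 × 0.097 × 0.9234 = 0.44785
  40–44: 5 × 0.036 × 0.9125 = 0.16425
Sum = 2.11901
NRR = 0.49261 × 2.11901 = 1.04385
NRR > 1, so each generation more than replaces itself.

1.044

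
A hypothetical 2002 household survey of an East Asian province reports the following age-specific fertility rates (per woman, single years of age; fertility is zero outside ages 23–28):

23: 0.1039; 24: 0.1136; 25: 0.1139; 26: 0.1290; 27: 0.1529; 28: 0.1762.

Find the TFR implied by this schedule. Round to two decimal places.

Sum of ASFRs = 0.1039 + 0.1136 + 0.1139 + 0.1290 + 0.1529 + 0.1762 = 0.7895
TFR = 0.7895

0.79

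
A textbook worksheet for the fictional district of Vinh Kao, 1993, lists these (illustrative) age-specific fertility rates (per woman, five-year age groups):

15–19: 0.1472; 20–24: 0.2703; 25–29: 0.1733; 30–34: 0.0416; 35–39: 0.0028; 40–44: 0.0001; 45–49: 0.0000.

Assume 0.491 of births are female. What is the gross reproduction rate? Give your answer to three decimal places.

1.560

Proportion female at birth = 0.491.
Sum of ASFRs = 0.1472 + 0.2703 + 0.1733 + 0.0416 + 0.0028 + 0.0001 + 0.0000 = 0.6353
TFR = 5 × 0.6353 = 3.1765
GRR = 0.491 × 3.1765 = 1.55966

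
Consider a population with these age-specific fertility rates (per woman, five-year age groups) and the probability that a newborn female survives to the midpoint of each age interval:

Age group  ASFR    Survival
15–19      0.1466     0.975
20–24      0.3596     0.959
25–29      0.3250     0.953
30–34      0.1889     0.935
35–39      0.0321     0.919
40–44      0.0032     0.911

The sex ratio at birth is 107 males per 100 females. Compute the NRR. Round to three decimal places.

Proportion female at birth = 100 / (100 + 107) = 0.48309.
Survival-weighted fertility by age (5·fₓ·Sₓ):
  15–19: 5 × 0.1466 × 0.975 = 0.71468
  20–24: 5 × 0.3596 × 0.959 = 1.72428
  25–29: 5 × 0.3250 × 0.953 = 1.54863
  30–34: 5 × 0.1889 × 0.935 = 0.88311
  35–39: 5 × 0.0321 × 0.919 = 0.14750
  40–44: 5 × 0.0032 × 0.911 = 0.01458
Sum = 5.03278
NRR = 0.48309 × 5.03278 = 2.43129

2.431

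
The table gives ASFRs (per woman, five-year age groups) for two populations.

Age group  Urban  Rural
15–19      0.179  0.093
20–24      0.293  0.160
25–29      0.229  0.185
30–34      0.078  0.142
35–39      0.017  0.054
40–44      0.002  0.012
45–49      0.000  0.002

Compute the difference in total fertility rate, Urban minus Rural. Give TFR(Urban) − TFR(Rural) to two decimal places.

Urban:
  Sum of ASFRs = 0.179 + 0.293 + 0.229 + 0.078 + 0.017 + 0.002 + 0.000 = 0.798
  TFR = 5 × 0.798 = 3.99
Rural:
  Sum of ASFRs = 0.093 + 0.160 + 0.185 + 0.142 + 0.054 + 0.012 + 0.002 = 0.648
  TFR = 5 × 0.648 = 3.24
Difference = 3.99 − 3.24 = 0.75

0.75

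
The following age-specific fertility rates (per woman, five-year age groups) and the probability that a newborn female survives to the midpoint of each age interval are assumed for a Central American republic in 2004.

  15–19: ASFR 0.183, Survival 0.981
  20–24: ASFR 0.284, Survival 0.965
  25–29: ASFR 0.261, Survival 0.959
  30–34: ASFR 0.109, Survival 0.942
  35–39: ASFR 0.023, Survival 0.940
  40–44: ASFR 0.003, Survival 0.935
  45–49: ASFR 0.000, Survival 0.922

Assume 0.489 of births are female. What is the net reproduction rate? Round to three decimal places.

2.032

Proportion female at birth = 0.489.
Survival-weighted fertility by age (5·fₓ·Sₓ):
  15–19: 5 × 0.183 × 0.981 = 0.89762
  20–24: 5 × 0.284 × 0.965 = 1.37030
  25–29: 5 × 0.261 × 0.959 = 1.25150
  30–34: 5 × 0.109 × 0.942 = 0.51339
  35–39: 5 × 0.023 × 0.940 = 0.10810
  40–44: 5 × 0.003 × 0.935 = 0.01403
  45–49: 5 × 0.000 × 0.922 = 0.00000
Sum = 4.15494
NRR = 0.489 × 4.15494 = 2.03177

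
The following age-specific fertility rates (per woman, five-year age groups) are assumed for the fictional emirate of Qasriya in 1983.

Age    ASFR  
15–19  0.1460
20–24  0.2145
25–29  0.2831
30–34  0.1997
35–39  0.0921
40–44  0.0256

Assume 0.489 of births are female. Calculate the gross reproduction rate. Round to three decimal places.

Proportion female at birth = 0.489.
Sum of ASFRs = 0.1460 + 0.2145 + 0.2831 + 0.1997 + 0.0921 + 0.0256 = 0.9610
TFR = 5 × 0.9610 = 4.805
GRR = 0.489 × 4.805 = 2.34965

2.350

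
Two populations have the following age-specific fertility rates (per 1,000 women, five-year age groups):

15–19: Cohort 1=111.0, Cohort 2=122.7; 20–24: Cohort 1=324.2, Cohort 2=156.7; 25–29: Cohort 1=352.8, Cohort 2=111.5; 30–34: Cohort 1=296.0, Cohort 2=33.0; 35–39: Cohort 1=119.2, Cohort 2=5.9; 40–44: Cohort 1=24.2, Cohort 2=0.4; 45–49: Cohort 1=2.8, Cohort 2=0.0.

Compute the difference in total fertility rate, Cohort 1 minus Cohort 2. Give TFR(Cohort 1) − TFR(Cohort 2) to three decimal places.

4.000

Cohort 1:
  Sum of ASFRs = 111.0 + 324.2 + 352.8 + 296.0 + 119.2 + 24.2 + 2.8 = 1230.2
  TFR = 5 × 1230.2 / 1000 = 6.151
Cohort 2:
  Sum of ASFRs = 122.7 + 156.7 + 111.5 + 33.0 + 5.9 + 0.4 + 0.0 = 430.2
  TFR = 5 × 430.2 / 1000 = 2.151
Difference = 6.151 − 2.151 = 4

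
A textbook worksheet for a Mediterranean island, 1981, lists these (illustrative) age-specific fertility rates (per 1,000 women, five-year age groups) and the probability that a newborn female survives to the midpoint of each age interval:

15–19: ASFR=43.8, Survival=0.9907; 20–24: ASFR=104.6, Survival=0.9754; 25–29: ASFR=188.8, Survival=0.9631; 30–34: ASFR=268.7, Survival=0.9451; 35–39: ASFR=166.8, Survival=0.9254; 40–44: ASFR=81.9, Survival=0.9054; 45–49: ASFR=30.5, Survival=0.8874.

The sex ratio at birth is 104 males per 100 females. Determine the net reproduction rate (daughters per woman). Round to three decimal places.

2.051

Proportion female at birth = 100 / (100 + 104) = 0.49020.
Weighting each age-specific rate by interval width and survival:
  15–19: 5 × 43.8/1000 × 0.9907 = 0.21696
  20–24: 5 × 104.6/1000 × 0.9754 = 0.51013
  25–29: 5 × 188.8/1000 × 0.9631 = 0.90917
  30–34: 5 × 268.7/1000 × 0.9451 = 1.26974
  35–39: 5 × 166.8/1000 × 0.9254 = 0.77178
  40–44: 5 × 81.9/1000 × 0.9054 = 0.37076
  45–49: 5 × 30.5/1000 × 0.8874 = 0.13533
Sum = 4.18387
NRR = 0.49020 × 4.18387 = 2.05093
NRR > 1, so each generation more than replaces itself.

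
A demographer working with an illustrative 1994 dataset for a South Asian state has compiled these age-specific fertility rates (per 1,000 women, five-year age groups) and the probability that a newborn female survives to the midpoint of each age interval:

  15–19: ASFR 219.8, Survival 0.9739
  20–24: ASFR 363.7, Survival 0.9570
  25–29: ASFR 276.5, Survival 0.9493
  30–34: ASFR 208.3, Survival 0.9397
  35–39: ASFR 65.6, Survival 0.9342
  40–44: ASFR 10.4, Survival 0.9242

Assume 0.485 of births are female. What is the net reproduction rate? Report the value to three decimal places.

2.646

Proportion female at birth = 0.485.
Each age group contributes 5 × ASFR × survival:
  15–19: 5 × 219.8/1000 × 0.9739 = 1.07032
  20–24: 5 × 363.7/1000 × 0.9570 = 1.74030
  25–29: 5 × 276.5/1000 × 0.9493 = 1.31241
  30–34: 5 × 208.3/1000 × 0.9397 = 0.97870
  35–39: 5 × 65.6/1000 × 0.9342 = 0.30642
  40–44: 5 × 10.4/1000 × 0.9242 = 0.04806
Sum = 5.45621
NRR = 0.485 × 5.45621 = 2.64626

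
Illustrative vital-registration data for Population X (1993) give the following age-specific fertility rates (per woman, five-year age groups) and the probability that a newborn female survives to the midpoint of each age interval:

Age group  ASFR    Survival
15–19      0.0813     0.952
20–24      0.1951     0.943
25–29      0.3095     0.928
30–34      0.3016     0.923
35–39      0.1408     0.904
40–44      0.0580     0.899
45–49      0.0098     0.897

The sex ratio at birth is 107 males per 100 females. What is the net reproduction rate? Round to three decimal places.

2.452

Proportion female at birth = 100 / (100 + 107) = 0.48309.
Per-age-group product (5 × ASFR × survival probability):
  15–19: 5 × 0.0813 × 0.952 = 0.38699
  20–24: 5 × 0.1951 × 0.943 = 0.91990
  25–29: 5 × 0.3095 × 0.928 = 1.43608
  30–34: 5 × 0.3016 × 0.923 = 1.39188
  35–39: 5 × 0.1408 × 0.904 = 0.63642
  40–44: 5 × 0.0580 × 0.899 = 0.26071
  45–49: 5 × 0.0098 × 0.897 = 0.04395
Sum = 5.07593
NRR = 0.48309 × 5.07593 = 2.45213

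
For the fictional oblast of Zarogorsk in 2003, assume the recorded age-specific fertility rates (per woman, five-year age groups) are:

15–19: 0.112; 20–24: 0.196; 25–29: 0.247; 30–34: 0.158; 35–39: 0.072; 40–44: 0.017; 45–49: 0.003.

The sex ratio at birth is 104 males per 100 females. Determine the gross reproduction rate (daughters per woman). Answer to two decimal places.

1.97

Proportion female at birth = 100 / (100 + 104) = 0.49020.
Sum of ASFRs = 0.112 + 0.196 + 0.247 + 0.158 + 0.072 + 0.017 + 0.003 = 0.805
TFR = 5 × 0.805 = 4.025
GRR = 0.49020 × 4.025 = 1.97306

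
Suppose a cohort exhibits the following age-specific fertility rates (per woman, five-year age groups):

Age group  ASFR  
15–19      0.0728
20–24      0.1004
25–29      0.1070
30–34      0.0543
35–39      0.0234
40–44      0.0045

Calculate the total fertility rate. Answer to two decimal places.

Sum of ASFRs = 0.0728 + 0.1004 + 0.1070 + 0.0543 + 0.0234 + 0.0045 = 0.3624
TFR = 5 × 0.3624 = 1.812

1.81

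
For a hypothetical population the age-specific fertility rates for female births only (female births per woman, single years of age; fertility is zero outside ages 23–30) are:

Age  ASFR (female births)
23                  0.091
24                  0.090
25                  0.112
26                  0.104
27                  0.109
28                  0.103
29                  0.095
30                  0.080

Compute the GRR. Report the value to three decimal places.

Sum of female ASFRs = 0.091 + 0.090 + 0.112 + 0.104 + 0.109 + 0.103 + 0.095 + 0.080 = 0.784
GRR = 0.784

0.784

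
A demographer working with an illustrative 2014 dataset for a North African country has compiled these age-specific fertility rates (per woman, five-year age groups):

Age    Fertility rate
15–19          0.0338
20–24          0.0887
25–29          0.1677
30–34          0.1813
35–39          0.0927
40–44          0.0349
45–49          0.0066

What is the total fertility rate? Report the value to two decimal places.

Sum of ASFRs = 0.0338 + 0.0887 + 0.1677 + 0.1813 + 0.0927 + 0.0349 + 0.0066 = 0.6057
TFR = 5 × 0.6057 = 3.0285

3.03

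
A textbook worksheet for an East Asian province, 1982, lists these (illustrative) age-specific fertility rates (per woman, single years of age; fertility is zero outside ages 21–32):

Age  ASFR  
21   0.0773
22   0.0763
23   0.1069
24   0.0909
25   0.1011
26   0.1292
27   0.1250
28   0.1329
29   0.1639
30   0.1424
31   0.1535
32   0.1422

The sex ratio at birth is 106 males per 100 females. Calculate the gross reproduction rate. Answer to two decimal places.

Proportion female at birth = 100 / (100 + 106) = 0.48544.
Sum of ASFRs = 0.0773 + 0.0763 + 0.1069 + 0.0909 + 0.1011 + 0.1292 + 0.1250 + 0.1329 + 0.1639 + 0.1424 + 0.1535 + 0.1422 = 1.4416
TFR = 1.4416
GRR = 0.48544 × 1.4416 = 0.69981

0.70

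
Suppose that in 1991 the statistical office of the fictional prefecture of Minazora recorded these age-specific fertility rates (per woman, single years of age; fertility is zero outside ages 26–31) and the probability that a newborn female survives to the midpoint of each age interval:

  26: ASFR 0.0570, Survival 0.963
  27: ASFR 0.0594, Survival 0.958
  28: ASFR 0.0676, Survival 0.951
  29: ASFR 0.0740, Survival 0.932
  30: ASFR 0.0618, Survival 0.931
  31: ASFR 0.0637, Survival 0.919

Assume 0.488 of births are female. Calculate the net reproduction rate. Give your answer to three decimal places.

0.176

Proportion female at birth = 0.488.
Per-age-group product (1 × ASFR × survival probability):
  26: 1 × 0.0570 × 0.963 = 0.05489
  27: 1 × 0.0594 × 0.958 = 0.05691
  28: 1 × 0.0676 × 0.951 = 0.06429
  29: 1 × 0.0740 × 0.932 = 0.06897
  30: 1 × 0.0618 × 0.931 = 0.05754
  31: 1 × 0.0637 × 0.919 = 0.05854
Sum = 0.36114
NRR = 0.488 × 0.36114 = 0.17624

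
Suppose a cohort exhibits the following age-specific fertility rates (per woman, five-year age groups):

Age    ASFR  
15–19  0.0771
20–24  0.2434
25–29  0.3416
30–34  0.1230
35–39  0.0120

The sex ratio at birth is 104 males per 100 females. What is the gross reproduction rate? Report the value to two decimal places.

Proportion female at birth = 100 / (100 + 104) = 0.49020.
Sum of ASFRs = 0.0771 + 0.2434 + 0.3416 + 0.1230 + 0.0120 = 0.7971
TFR = 5 × 0.7971 = 3.9855
GRR = 0.49020 × 3.9855 = 1.95369

1.95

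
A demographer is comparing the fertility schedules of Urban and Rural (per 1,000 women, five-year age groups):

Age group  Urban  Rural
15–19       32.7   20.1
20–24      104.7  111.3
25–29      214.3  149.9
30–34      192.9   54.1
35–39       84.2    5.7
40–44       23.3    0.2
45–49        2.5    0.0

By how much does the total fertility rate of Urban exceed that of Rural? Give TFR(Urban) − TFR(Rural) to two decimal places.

1.57

Urban:
  Sum of ASFRs = 32.7 + 104.7 + 214.3 + 192.9 + 84.2 + 23.3 + 2.5 = 654.6
  TFR = 5 × 654.6 / 1000 = 3.273
Rural:
  Sum of ASFRs = 20.1 + 111.3 + 149.9 + 54.1 + 5.7 + 0.2 + 0.0 = 341.3
  TFR = 5 × 341.3 / 1000 = 1.7065
Difference = 3.273 − 1.7065 = 1.5665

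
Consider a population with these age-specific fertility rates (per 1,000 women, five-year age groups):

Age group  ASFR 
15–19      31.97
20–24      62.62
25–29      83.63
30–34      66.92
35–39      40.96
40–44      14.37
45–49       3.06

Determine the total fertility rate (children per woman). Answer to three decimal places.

1.518

Sum of ASFRs = 31.97 + 62.62 + 83.63 + 66.92 + 40.96 + 14.37 + 3.06 = 303.53
TFR = 5 × 303.53 / 1000 = 1.51765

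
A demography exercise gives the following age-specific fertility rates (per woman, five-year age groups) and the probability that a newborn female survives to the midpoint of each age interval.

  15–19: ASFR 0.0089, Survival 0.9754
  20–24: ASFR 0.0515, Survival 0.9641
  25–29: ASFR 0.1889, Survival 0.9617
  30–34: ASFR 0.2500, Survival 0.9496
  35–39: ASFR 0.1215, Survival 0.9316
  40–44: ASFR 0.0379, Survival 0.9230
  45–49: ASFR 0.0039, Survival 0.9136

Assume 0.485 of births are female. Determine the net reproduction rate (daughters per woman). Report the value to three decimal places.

1.526

Proportion female at birth = 0.485.
Survival-weighted fertility by age (5·fₓ·Sₓ):
  15–19: 5 × 0.0089 × 0.9754 = 0.04341
  20–24: 5 × 0.0515 × 0.9641 = 0.24826
  25–29: 5 × 0.1889 × 0.9617 = 0.90833
  30–34: 5 × 0.2500 × 0.9496 = 1.18700
  35–39: 5 × 0.1215 × 0.9316 = 0.56595
  40–44: 5 × 0.0379 × 0.9230 = 0.17491
  45–49: 5 × 0.0039 × 0.9136 = 0.01782
Sum = 3.14568
NRR = 0.485 × 3.14568 = 1.52565
With NRR above 1 the population is above replacement fertility.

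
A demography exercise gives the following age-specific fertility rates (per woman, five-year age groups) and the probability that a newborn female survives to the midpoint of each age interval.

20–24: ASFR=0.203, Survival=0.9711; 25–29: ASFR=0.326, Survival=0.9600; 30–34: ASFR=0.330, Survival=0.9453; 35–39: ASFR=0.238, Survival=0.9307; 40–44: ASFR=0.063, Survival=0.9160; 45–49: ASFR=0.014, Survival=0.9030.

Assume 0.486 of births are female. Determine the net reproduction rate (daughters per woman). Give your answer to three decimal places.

2.707

Proportion female at birth = 0.486.
Each age group contributes 5 × ASFR × survival:
  20–24: 5 × 0.203 × 0.9711 = 0.98567
  25–29: 5 × 0.326 × 0.9600 = 1.56480
  30–34: 5 × 0.330 × 0.9453 = 1.55975
  35–39: 5 × 0.238 × 0.9307 = 1.10753
  40–44: 5 × 0.063 × 0.9160 = 0.28854
  45–49: 5 × 0.014 × 0.9030 = 0.06321
Sum = 5.56950
NRR = 0.486 × 5.56950 = 2.70678
An NRR exceeding 1 indicates intrinsic growth under these rates.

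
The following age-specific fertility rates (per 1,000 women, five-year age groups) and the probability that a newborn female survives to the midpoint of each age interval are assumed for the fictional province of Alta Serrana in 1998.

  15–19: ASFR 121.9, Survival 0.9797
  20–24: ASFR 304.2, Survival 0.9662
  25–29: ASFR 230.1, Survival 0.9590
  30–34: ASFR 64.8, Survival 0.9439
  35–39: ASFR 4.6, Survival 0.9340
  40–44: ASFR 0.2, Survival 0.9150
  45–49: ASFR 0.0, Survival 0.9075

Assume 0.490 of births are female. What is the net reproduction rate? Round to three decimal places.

1.714

Proportion female at birth = 0.490.
Per-age-group product (5 × ASFR × survival probability):
  15–19: 5 × 121.9/1000 × 0.9797 = 0.59713
  20–24: 5 × 304.2/1000 × 0.9662 = 1.46959
  25–29: 5 × 230.1/1000 × 0.9590 = 1.10333
  30–34: 5 × 64.8/1000 × 0.9439 = 0.30582
  35–39: 5 × 4.6/1000 × 0.9340 = 0.02148
  40–44: 5 × 0.2/1000 × 0.9150 = 0.00092
  45–49: 5 × 0.0/1000 × 0.9075 = 0.00000
Sum = 3.49827
NRR = 0.490 × 3.49827 = 1.71415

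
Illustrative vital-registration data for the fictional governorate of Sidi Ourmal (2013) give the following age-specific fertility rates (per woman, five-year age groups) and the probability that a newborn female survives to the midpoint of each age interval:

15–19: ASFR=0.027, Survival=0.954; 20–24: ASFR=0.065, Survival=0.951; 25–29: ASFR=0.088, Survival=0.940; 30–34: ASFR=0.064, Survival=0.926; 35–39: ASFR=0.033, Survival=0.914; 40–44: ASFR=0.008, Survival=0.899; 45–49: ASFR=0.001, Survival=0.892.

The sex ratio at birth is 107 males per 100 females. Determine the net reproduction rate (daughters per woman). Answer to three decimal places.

0.647

Proportion female at birth = 100 / (100 + 107) = 0.48309.
Per-age-group product (5 × ASFR × survival probability):
  15–19: 5 × 0.027 × 0.954 = 0.12879
  20–24: 5 × 0.065 × 0.951 = 0.30908
  25–29: 5 × 0.088 × 0.940 = 0.41360
  30–34: 5 × 0.064 × 0.926 = 0.29632
  35–39: 5 × 0.033 × 0.914 = 0.15081
  40–44: 5 × 0.008 × 0.899 = 0.03596
  45–49: 5 × 0.001 × 0.892 = 0.00446
Sum = 1.33902
NRR = 0.48309 × 1.33902 = 0.64687
With NRR below 1 the population is below replacement fertility.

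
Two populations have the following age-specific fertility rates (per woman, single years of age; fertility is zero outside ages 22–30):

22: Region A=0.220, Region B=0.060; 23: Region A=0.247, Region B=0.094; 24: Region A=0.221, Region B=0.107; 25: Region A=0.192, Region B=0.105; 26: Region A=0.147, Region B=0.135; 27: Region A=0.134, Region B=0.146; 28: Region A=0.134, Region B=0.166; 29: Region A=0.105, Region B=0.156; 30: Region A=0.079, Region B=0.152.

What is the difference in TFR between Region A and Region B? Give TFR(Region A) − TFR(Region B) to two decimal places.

Region A:
  Sum of ASFRs = 0.220 + 0.247 + 0.221 + 0.192 + 0.147 + 0.134 + 0.134 + 0.105 + 0.079 = 1.479
  TFR = 1.479
Region B:
  Sum of ASFRs = 0.060 + 0.094 + 0.107 + 0.105 + 0.135 + 0.146 + 0.166 + 0.156 + 0.152 = 1.121
  TFR = 1.121
Difference = 1.479 − 1.121 = 0.358

0.36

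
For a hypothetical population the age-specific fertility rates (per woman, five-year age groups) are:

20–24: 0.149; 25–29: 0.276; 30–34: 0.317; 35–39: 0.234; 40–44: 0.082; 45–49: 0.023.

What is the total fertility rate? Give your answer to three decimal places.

5.405

Sum of ASFRs = 0.149 + 0.276 + 0.317 + 0.234 + 0.082 + 0.023 = 1.081
TFR = 5 × 1.081 = 5.405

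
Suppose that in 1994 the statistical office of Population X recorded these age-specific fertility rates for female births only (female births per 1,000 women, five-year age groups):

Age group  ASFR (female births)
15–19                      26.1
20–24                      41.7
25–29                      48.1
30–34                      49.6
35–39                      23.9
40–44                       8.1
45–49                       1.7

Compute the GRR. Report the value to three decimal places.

Sum of female ASFRs = 26.1 + 41.7 + 48.1 + 49.6 + 23.9 + 8.1 + 1.7 = 199.2
GRR = 5 × 199.2 / 1000 = 0.996

0.996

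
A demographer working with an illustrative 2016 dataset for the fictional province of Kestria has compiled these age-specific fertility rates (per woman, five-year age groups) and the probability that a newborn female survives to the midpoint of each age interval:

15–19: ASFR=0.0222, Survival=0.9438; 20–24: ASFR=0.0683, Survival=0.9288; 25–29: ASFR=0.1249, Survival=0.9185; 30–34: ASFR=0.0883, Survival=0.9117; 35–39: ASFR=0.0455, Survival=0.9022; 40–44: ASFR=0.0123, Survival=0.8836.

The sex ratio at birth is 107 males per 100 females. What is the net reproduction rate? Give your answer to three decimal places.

0.801

Proportion female at birth = 100 / (100 + 107) = 0.48309.
Each age group contributes 5 × ASFR × survival:
  15–19: 5 × 0.0222 × 0.9438 = 0.10476
  20–24: 5 × 0.0683 × 0.9288 = 0.31719
  25–29: 5 × 0.1249 × 0.9185 = 0.57360
  30–34: 5 × 0.0883 × 0.9117 = 0.40252
  35–39: 5 × 0.0455 × 0.9022 = 0.20525
  40–44: 5 × 0.0123 × 0.8836 = 0.05434
Sum = 1.65766
NRR = 0.48309 × 1.65766 = 0.80080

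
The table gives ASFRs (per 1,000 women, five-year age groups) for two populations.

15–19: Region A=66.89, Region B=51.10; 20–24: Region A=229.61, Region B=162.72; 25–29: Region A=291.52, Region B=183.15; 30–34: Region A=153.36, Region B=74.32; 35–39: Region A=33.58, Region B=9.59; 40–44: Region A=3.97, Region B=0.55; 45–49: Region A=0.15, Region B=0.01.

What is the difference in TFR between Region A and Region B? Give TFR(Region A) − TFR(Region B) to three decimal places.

1.488

Region A:
  Sum of ASFRs = 66.89 + 229.61 + 291.52 + 153.36 + 33.58 + 3.97 + 0.15 = 779.08
  TFR = 5 × 779.08 / 1000 = 3.8954
Region B:
  Sum of ASFRs = 51.10 + 162.72 + 183.15 + 74.32 + 9.59 + 0.55 + 0.01 = 481.44
  TFR = 5 × 481.44 / 1000 = 2.4072
Difference = 3.8954 − 2.4072 = 1.4882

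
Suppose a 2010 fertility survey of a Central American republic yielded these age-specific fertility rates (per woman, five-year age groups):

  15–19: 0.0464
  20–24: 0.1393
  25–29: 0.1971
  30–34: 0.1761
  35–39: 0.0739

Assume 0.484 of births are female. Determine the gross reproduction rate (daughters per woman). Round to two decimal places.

1.53

Proportion female at birth = 0.484.
Sum of ASFRs = 0.0464 + 0.1393 + 0.1971 + 0.1761 + 0.0739 = 0.6328
TFR = 5 × 0.6328 = 3.164
GRR = 0.484 × 3.164 = 1.53138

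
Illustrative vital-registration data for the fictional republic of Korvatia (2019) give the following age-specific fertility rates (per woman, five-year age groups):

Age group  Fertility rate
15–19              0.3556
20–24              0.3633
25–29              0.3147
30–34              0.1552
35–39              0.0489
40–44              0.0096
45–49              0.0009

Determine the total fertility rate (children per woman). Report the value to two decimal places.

6.24

Sum of ASFRs = 0.3556 + 0.3633 + 0.3147 + 0.1552 + 0.0489 + 0.0096 + 0.0009 = 1.2482
TFR = 5 × 1.2482 = 6.241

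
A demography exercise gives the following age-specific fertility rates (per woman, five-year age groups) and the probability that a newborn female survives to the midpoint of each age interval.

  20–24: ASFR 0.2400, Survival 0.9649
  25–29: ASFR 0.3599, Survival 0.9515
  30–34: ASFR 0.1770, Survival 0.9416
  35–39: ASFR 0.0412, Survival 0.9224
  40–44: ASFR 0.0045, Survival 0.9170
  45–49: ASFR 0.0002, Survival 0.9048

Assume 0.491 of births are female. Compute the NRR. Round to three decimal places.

Proportion female at birth = 0.491.
Weighting each age-specific rate by interval width and survival:
  20–24: 5 × 0.2400 × 0.9649 = 1.15788
  25–29: 5 × 0.3599 × 0.9515 = 1.71222
  30–34: 5 × 0.1770 × 0.9416 = 0.83332
  35–39: 5 × 0.0412 × 0.9224 = 0.19001
  40–44: 5 × 0.0045 × 0.9170 = 0.02063
  45–49: 5 × 0.0002 × 0.9048 = 0.00090
Sum = 3.91496
NRR = 0.491 × 3.91496 = 1.92225
NRR > 1, so each generation more than replaces itself.

1.922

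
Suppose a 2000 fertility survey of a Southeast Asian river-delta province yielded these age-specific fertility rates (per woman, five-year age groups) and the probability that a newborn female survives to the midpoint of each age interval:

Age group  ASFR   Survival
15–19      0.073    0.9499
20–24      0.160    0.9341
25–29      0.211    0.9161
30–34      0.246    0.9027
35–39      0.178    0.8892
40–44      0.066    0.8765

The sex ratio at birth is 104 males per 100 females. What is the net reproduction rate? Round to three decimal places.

2.084

Proportion female at birth = 100 / (100 + 104) = 0.49020.
Survival-weighted fertility by age (5·fₓ·Sₓ):
  15–19: 5 × 0.073 × 0.9499 = 0.34671
  20–24: 5 × 0.160 × 0.9341 = 0.74728
  25–29: 5 × 0.211 × 0.9161 = 0.96649
  30–34: 5 × 0.246 × 0.9027 = 1.11032
  35–39: 5 × 0.178 × 0.8892 = 0.79139
  40–44: 5 × 0.066 × 0.8765 = 0.28925
Sum = 4.25144
NRR = 0.49020 × 4.25144 = 2.08406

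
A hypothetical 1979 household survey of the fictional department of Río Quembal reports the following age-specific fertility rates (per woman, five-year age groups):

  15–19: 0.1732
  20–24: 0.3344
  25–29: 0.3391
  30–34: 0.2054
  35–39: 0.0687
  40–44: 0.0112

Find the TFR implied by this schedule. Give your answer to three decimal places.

Sum of ASFRs = 0.1732 + 0.3344 + 0.3391 + 0.2054 + 0.0687 + 0.0112 = 1.1320
TFR = 5 × 1.1320 = 5.66

5.660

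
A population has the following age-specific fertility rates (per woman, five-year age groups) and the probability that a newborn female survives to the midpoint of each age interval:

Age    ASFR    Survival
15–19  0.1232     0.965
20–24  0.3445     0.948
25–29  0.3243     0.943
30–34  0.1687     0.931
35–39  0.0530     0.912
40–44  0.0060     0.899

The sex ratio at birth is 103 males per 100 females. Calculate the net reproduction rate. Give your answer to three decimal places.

Proportion female at birth = 100 / (100 + 103) = 0.49261.
Per-age-group product (5 × ASFR × survival probability):
  15–19: 5 × 0.1232 × 0.965 = 0.59444
  20–24: 5 × 0.3445 × 0.948 = 1.63293
  25–29: 5 × 0.3243 × 0.943 = 1.52907
  30–34: 5 × 0.1687 × 0.931 = 0.78530
  35–39: 5 × 0.0530 × 0.912 = 0.24168
  40–44: 5 × 0.0060 × 0.899 = 0.02697
Sum = 4.81039
NRR = 0.49261 × 4.81039 = 2.36965

2.370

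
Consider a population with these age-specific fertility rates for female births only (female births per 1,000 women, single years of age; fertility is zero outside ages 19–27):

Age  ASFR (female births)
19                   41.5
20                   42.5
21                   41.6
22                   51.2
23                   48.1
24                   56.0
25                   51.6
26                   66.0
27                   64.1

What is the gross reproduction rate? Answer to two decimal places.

0.46

Sum of female ASFRs = 41.5 + 42.5 + 41.6 + 51.2 + 48.1 + 56.0 + 51.6 + 66.0 + 64.1 = 462.6
GRR = 462.6 / 1000 = 0.4626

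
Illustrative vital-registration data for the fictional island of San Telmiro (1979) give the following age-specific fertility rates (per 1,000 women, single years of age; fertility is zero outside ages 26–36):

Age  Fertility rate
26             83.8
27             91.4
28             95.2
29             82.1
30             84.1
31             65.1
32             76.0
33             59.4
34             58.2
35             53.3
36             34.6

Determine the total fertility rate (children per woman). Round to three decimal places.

0.783

Sum of ASFRs = 83.8 + 91.4 + 95.2 + 82.1 + 84.1 + 65.1 + 76.0 + 59.4 + 58.2 + 53.3 + 34.6 = 783.2
TFR = 783.2 / 1000 = 0.7832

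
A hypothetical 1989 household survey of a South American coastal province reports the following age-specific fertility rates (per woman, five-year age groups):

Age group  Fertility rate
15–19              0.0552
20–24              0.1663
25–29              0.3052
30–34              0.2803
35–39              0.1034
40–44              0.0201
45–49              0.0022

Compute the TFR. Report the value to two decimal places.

4.66

Sum of ASFRs = 0.0552 + 0.1663 + 0.3052 + 0.2803 + 0.1034 + 0.0201 + 0.0022 = 0.9327
TFR = 5 × 0.9327 = 4.6635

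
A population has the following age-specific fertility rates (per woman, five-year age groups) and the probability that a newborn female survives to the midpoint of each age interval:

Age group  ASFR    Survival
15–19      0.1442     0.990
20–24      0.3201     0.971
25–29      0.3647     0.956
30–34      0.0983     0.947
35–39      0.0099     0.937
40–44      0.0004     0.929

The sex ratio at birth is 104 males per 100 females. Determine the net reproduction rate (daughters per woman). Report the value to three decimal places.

Proportion female at birth = 100 / (100 + 104) = 0.49020.
Per-age-group product (5 × ASFR × survival probability):
  15–19: 5 × 0.1442 × 0.990 = 0.71379
  20–24: 5 × 0.3201 × 0.971 = 1.55409
  25–29: 5 × 0.3647 × 0.956 = 1.74327
  30–34: 5 × 0.0983 × 0.947 = 0.46545
  35–39: 5 × 0.0099 × 0.937 = 0.04638
  40–44: 5 × 0.0004 × 0.929 = 0.00186
Sum = 4.52484
NRR = 0.49020 × 4.52484 = 2.21808
With NRR above 1 the population is above replacement fertility.

2.218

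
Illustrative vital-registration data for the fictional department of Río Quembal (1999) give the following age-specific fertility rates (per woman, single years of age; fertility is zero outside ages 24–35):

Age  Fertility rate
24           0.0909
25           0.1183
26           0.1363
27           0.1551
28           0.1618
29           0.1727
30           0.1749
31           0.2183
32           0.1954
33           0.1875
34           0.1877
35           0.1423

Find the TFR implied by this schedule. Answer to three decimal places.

1.941

Sum of ASFRs = 0.0909 + 0.1183 + 0.1363 + 0.1551 + 0.1618 + 0.1727 + 0.1749 + 0.2183 + 0.1954 + 0.1875 + 0.1877 + 0.1423 = 1.9412
TFR = 1.9412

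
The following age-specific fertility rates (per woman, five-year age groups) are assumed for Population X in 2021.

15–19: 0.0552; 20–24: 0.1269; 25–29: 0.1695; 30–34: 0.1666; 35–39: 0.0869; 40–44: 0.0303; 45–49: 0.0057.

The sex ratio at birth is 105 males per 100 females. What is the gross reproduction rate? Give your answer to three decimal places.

1.564

Proportion female at birth = 100 / (100 + 105) = 0.48780.
Sum of ASFRs = 0.0552 + 0.1269 + 0.1695 + 0.1666 + 0.0869 + 0.0303 + 0.0057 = 0.6411
TFR = 5 × 0.6411 = 3.2055
GRR = 0.48780 × 3.2055 = 1.56364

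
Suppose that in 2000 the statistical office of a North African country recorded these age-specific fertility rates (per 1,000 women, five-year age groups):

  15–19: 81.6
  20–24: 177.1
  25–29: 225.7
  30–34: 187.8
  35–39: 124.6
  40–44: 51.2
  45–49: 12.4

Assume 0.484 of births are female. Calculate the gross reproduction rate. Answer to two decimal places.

Proportion female at birth = 0.484.
Sum of ASFRs = 81.6 + 177.1 + 225.7 + 187.8 + 124.6 + 51.2 + 12.4 = 860.4
TFR = 5 × 860.4 / 1000 = 4.302
GRR = 0.484 × 4.302 = 2.08217

2.08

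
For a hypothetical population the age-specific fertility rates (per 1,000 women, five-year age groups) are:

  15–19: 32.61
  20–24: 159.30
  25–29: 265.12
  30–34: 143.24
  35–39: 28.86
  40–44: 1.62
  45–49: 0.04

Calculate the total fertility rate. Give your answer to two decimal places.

Sum of ASFRs = 32.61 + 159.30 + 265.12 + 143.24 + 28.86 + 1.62 + 0.04 = 630.79
TFR = 5 × 630.79 / 1000 = 3.15395

3.15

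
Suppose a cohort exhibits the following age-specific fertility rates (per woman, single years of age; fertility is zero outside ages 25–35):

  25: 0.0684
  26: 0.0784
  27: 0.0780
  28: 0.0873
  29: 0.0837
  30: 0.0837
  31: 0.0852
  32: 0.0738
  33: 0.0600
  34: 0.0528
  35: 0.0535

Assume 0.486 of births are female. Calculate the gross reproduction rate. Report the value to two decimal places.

0.39

Proportion female at birth = 0.486.
Sum of ASFRs = 0.0684 + 0.0784 + 0.0780 + 0.0873 + 0.0837 + 0.0837 + 0.0852 + 0.0738 + 0.0600 + 0.0528 + 0.0535 = 0.8048
TFR = 0.8048
GRR = 0.486 × 0.8048 = 0.39113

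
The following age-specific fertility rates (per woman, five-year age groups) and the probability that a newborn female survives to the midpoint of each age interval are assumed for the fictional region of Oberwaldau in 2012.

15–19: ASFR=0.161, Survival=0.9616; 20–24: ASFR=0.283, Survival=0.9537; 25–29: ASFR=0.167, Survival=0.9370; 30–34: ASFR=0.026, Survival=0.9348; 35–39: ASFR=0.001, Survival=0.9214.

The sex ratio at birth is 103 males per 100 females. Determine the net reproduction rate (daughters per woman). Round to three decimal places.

Proportion female at birth = 100 / (100 + 103) = 0.49261.
Survival-weighted fertility by age (5·fₓ·Sₓ):
  15–19: 5 × 0.161 × 0.9616 = 0.77409
  20–24: 5 × 0.283 × 0.9537 = 1.34949
  25–29: 5 × 0.167 × 0.9370 = 0.78240
  30–34: 5 × 0.026 × 0.9348 = 0.12152
  35–39: 5 × 0.001 × 0.9214 = 0.00461
Sum = 3.03211
NRR = 0.49261 × 3.03211 = 1.49365

1.494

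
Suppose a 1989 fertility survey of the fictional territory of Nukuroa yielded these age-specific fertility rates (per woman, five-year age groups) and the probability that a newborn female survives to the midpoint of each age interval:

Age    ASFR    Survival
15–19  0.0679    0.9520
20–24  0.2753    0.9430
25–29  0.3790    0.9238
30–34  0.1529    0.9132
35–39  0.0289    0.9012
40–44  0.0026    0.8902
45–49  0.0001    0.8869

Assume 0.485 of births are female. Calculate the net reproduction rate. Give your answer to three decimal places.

2.043

Proportion female at birth = 0.485.
Per-age-group product (5 × ASFR × survival probability):
  15–19: 5 × 0.0679 × 0.9520 = 0.32320
  20–24: 5 × 0.2753 × 0.9430 = 1.29804
  25–29: 5 × 0.3790 × 0.9238 = 1.75060
  30–34: 5 × 0.1529 × 0.9132 = 0.69814
  35–39: 5 × 0.0289 × 0.9012 = 0.13022
  40–44: 5 × 0.0026 × 0.8902 = 0.01157
  45–49: 5 × 0.0001 × 0.8869 = 0.00044
Sum = 4.21221
NRR = 0.485 × 4.21221 = 2.04292
With NRR above 1 the population is above replacement fertility.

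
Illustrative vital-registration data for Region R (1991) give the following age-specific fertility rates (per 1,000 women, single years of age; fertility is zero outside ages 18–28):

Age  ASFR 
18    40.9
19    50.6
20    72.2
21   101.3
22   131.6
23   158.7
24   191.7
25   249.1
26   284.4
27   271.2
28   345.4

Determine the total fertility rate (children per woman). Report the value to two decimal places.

1.90

Sum of ASFRs = 40.9 + 50.6 + 72.2 + 101.3 + 131.6 + 158.7 + 191.7 + 249.1 + 284.4 + 271.2 + 345.4 = 1897.1
TFR = 1897.1 / 1000 = 1.8971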